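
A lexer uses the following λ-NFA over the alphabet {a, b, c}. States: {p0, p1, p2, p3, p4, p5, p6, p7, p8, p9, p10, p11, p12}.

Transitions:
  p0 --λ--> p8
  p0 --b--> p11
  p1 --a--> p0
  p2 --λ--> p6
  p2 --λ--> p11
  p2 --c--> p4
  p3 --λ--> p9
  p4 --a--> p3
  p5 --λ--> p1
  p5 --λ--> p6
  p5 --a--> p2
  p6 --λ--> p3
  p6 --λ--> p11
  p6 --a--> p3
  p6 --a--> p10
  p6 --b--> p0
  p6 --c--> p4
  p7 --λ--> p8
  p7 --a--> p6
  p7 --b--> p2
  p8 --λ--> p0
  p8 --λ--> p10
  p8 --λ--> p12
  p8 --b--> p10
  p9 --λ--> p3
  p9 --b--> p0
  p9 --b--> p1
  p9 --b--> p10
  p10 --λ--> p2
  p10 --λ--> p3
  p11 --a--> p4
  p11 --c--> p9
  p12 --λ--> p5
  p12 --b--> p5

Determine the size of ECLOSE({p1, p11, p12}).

Start with {p1, p11, p12}.
From p12 via λ: add p5.
From p5 via λ: add p6.
From p6 via λ: add p3.
From p3 via λ: add p9.
λ-closure = {p1, p3, p5, p6, p9, p11, p12}, which has 7 states.

7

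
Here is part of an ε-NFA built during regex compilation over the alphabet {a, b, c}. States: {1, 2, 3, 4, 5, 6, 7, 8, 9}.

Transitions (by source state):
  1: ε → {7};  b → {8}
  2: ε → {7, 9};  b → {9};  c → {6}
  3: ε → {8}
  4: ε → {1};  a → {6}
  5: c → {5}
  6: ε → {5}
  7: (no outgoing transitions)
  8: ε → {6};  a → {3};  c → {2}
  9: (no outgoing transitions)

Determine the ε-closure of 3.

Start with {3}.
From 3 via ε: add 8.
From 8 via ε: add 6.
From 6 via ε: add 5.
No new states can be added; the closed set is {3, 5, 6, 8}.

{3, 5, 6, 8}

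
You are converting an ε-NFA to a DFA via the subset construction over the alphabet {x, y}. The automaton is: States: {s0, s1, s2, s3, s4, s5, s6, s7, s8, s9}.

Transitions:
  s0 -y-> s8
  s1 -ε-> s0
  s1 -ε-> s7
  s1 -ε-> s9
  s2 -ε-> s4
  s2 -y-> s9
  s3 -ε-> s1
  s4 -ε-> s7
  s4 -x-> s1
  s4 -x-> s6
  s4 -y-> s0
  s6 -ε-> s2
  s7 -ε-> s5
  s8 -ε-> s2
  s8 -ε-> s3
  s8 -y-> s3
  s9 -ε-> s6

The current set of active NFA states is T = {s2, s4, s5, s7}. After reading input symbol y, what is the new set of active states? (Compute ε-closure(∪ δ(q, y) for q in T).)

{s0, s2, s4, s5, s6, s7, s9}

s2 on y → {s9}.
s4 on y → {s0}.
No y-transition from s5, s7.
Union after reading y: {s0, s9}.
Now take the ε-closure:
From s9 via ε: add s6.
From s6 via ε: add s2.
From s2 via ε: add s4.
From s4 via ε: add s7.
From s7 via ε: add s5.
No new states can be added; the closed set is {s0, s2, s4, s5, s6, s7, s9}.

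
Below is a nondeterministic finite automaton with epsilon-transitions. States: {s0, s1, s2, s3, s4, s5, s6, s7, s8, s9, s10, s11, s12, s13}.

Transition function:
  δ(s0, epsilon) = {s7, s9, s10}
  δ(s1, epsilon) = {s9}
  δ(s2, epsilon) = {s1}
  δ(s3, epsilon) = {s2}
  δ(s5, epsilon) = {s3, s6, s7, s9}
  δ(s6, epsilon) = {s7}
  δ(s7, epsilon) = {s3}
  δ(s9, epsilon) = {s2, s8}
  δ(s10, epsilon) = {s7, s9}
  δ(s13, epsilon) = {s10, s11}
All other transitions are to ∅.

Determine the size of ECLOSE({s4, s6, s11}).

9

Start with {s4, s6, s11}.
From s6 via epsilon: add s7.
From s7 via epsilon: add s3.
From s3 via epsilon: add s2.
From s2 via epsilon: add s1.
From s1 via epsilon: add s9.
From s9 via epsilon: add s8.
epsilon-closure = {s1, s2, s3, s4, s6, s7, s8, s9, s11}, which has 9 states.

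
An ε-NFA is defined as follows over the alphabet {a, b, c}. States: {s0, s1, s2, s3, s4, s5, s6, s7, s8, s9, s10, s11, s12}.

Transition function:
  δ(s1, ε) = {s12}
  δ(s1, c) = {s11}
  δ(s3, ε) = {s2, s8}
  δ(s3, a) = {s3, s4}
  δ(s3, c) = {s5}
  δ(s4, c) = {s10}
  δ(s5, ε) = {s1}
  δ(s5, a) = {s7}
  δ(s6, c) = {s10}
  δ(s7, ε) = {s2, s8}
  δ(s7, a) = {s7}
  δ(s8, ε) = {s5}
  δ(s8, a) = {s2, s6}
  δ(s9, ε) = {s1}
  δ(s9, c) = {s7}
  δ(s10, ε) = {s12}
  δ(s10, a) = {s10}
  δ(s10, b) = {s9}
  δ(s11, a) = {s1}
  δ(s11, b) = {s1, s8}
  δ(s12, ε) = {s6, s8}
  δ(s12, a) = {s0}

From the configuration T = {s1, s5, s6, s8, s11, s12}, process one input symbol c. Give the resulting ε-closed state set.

s1 on c → {s11}.
s6 on c → {s10}.
No c-transition from s5, s8, s11, s12.
Union after reading c: {s10, s11}.
Now take the ε-closure:
From s10 via ε: add s12.
From s12 via ε: add s6, s8.
From s8 via ε: add s5.
From s5 via ε: add s1.
No new states can be added; the closed set is {s1, s5, s6, s8, s10, s11, s12}.

{s1, s5, s6, s8, s10, s11, s12}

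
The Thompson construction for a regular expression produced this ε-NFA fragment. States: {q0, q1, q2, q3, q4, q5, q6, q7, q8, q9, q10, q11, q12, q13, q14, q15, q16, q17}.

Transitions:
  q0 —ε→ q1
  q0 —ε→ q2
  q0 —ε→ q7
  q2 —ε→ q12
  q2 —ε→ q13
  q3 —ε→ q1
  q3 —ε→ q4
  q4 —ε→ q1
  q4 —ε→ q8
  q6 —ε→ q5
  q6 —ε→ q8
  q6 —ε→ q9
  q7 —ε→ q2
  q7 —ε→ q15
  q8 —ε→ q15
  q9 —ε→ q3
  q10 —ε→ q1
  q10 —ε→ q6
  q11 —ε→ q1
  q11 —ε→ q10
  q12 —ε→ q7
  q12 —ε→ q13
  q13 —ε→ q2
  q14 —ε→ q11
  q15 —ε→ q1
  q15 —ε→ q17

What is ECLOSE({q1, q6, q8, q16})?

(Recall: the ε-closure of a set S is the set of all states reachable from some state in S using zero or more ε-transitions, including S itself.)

Start with {q1, q6, q8, q16}.
From q6 via ε: add q5, q9.
From q8 via ε: add q15.
From q9 via ε: add q3.
From q15 via ε: add q17.
From q3 via ε: add q4.
No new states can be added; the closed set is {q1, q3, q4, q5, q6, q8, q9, q15, q16, q17}.

{q1, q3, q4, q5, q6, q8, q9, q15, q16, q17}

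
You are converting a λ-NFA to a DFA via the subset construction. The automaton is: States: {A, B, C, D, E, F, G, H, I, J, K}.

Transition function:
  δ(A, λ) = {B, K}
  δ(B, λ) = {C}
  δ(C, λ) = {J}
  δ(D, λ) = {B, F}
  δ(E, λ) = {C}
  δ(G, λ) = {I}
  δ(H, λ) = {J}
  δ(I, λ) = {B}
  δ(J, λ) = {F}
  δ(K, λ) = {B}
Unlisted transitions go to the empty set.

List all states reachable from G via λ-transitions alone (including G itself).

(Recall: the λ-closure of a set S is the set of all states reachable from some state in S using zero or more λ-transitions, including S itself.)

Start with {G}.
From G via λ: add I.
From I via λ: add B.
From B via λ: add C.
From C via λ: add J.
From J via λ: add F.
No new states can be added; the closed set is {B, C, F, G, I, J}.

{B, C, F, G, I, J}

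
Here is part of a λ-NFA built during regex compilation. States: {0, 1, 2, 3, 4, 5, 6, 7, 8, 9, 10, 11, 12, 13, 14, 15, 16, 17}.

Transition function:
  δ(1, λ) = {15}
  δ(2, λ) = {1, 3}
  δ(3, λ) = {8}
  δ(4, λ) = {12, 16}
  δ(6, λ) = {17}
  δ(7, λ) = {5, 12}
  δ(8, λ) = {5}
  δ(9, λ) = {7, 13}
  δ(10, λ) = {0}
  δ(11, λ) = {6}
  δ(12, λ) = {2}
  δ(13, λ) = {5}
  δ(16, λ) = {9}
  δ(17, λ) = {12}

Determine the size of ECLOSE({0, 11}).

11

Start with {0, 11}.
From 11 via λ: add 6.
From 6 via λ: add 17.
From 17 via λ: add 12.
From 12 via λ: add 2.
From 2 via λ: add 1, 3.
From 1 via λ: add 15.
From 3 via λ: add 8.
From 8 via λ: add 5.
λ-closure = {0, 1, 2, 3, 5, 6, 8, 11, 12, 15, 17}, which has 11 states.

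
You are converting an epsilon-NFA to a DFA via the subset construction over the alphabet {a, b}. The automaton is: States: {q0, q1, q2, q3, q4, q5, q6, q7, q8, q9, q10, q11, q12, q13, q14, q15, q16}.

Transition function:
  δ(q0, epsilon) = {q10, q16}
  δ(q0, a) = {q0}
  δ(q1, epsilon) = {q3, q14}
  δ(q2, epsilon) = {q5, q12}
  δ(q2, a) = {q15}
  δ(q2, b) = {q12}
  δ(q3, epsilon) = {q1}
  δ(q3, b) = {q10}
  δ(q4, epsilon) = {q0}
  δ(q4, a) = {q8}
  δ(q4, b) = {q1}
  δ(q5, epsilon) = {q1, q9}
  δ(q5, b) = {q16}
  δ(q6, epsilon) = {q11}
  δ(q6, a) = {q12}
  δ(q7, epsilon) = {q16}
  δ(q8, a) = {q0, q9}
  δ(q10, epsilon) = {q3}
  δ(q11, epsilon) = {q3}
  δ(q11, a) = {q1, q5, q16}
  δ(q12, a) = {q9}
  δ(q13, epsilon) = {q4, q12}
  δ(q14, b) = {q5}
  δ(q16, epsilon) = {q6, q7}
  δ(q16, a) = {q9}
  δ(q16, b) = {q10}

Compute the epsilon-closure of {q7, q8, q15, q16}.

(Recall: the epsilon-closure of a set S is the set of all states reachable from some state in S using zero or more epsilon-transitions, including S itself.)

Start with {q7, q8, q15, q16}.
From q16 via epsilon: add q6.
From q6 via epsilon: add q11.
From q11 via epsilon: add q3.
From q3 via epsilon: add q1.
From q1 via epsilon: add q14.
No new states can be added; the closed set is {q1, q3, q6, q7, q8, q11, q14, q15, q16}.

{q1, q3, q6, q7, q8, q11, q14, q15, q16}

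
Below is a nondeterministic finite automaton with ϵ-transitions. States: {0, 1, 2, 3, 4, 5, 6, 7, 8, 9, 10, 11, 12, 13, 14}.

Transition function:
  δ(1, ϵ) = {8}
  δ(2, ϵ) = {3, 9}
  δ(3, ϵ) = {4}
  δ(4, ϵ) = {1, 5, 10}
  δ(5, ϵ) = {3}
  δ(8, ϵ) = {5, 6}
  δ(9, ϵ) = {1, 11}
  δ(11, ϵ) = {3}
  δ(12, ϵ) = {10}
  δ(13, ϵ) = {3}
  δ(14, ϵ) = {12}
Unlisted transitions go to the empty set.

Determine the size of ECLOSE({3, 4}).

Start with {3, 4}.
From 4 via ϵ: add 1, 5, 10.
From 1 via ϵ: add 8.
From 8 via ϵ: add 6.
ϵ-closure = {1, 3, 4, 5, 6, 8, 10}, which has 7 states.

7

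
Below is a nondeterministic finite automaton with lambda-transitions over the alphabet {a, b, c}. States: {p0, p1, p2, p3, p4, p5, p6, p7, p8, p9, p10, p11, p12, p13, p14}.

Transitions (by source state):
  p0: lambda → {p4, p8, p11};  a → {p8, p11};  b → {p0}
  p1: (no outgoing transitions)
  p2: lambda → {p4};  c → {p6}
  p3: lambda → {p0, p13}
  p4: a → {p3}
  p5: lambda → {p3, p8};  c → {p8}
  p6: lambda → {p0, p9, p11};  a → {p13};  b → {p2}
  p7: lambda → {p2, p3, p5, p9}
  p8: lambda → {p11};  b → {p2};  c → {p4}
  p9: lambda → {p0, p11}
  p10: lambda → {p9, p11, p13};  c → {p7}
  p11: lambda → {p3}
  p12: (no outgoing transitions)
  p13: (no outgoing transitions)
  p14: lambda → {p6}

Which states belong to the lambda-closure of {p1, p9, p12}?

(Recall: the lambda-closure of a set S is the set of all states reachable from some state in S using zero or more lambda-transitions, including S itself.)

{p0, p1, p3, p4, p8, p9, p11, p12, p13}

Start with {p1, p9, p12}.
From p9 via lambda: add p0, p11.
From p0 via lambda: add p4, p8.
From p11 via lambda: add p3.
From p3 via lambda: add p13.
No new states can be added; the closed set is {p0, p1, p3, p4, p8, p9, p11, p12, p13}.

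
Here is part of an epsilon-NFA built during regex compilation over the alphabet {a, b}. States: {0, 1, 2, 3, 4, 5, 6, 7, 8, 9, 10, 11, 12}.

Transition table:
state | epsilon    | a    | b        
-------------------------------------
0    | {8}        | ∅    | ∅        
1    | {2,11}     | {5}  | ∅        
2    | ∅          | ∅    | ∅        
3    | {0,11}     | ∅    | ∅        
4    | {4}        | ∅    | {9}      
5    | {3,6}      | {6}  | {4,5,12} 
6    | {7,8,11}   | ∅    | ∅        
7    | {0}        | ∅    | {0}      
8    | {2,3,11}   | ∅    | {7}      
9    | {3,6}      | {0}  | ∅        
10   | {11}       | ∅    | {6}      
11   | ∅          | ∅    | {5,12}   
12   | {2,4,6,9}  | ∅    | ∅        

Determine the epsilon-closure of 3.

{0, 2, 3, 8, 11}

Start with {3}.
From 3 via epsilon: add 0, 11.
From 0 via epsilon: add 8.
From 8 via epsilon: add 2.
No new states can be added; the closed set is {0, 2, 3, 8, 11}.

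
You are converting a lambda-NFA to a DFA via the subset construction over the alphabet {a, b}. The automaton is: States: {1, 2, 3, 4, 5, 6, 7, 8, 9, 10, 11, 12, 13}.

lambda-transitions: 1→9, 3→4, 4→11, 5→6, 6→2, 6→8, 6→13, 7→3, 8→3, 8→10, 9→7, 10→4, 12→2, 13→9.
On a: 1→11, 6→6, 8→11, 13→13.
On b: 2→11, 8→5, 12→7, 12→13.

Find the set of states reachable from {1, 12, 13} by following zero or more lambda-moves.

{1, 2, 3, 4, 7, 9, 11, 12, 13}

Start with {1, 12, 13}.
From 1 via lambda: add 9.
From 12 via lambda: add 2.
From 9 via lambda: add 7.
From 7 via lambda: add 3.
From 3 via lambda: add 4.
From 4 via lambda: add 11.
No new states can be added; the closed set is {1, 2, 3, 4, 7, 9, 11, 12, 13}.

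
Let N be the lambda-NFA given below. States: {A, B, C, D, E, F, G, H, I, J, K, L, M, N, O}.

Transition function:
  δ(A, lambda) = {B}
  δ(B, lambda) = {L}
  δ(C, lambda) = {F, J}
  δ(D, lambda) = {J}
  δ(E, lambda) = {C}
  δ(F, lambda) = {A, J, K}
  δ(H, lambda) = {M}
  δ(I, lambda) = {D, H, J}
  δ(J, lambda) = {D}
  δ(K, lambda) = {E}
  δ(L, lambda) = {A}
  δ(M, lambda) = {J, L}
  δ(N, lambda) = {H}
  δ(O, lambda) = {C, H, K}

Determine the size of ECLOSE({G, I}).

Start with {G, I}.
From I via lambda: add D, H, J.
From H via lambda: add M.
From M via lambda: add L.
From L via lambda: add A.
From A via lambda: add B.
lambda-closure = {A, B, D, G, H, I, J, L, M}, which has 9 states.

9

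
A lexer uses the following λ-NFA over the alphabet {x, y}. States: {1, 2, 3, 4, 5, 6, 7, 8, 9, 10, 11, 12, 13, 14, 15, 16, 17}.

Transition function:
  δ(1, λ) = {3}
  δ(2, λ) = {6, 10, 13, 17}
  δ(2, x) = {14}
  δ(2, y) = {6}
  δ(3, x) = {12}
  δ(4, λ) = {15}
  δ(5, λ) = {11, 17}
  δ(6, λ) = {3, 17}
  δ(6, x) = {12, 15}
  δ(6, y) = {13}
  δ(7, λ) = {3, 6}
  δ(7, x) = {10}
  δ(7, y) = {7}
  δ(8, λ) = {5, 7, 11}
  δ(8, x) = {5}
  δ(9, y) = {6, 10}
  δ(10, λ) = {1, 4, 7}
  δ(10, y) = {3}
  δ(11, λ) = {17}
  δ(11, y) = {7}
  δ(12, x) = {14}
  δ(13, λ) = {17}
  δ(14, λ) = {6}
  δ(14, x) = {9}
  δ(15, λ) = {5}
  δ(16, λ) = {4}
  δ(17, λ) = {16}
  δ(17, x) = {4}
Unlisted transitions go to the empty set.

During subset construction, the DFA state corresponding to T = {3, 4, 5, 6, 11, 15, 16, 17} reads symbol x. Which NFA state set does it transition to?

{4, 5, 11, 12, 15, 16, 17}

3 on x → {12}.
6 on x → {12, 15}.
17 on x → {4}.
No x-transition from 4, 5, 11, 15, 16.
Union after reading x: {4, 12, 15}.
Now take the λ-closure:
From 15 via λ: add 5.
From 5 via λ: add 11, 17.
From 17 via λ: add 16.
No new states can be added; the closed set is {4, 5, 11, 12, 15, 16, 17}.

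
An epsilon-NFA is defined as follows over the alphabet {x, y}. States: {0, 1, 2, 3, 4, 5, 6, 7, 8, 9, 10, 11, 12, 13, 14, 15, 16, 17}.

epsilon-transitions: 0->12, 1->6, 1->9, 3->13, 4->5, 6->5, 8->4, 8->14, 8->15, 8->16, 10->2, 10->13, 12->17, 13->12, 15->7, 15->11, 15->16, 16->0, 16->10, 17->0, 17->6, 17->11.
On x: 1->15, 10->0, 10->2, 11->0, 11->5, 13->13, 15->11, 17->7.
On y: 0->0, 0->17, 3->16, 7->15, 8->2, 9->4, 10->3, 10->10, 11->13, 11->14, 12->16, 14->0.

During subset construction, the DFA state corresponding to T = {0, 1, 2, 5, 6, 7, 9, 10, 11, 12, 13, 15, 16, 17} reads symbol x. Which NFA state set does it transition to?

1 on x → {15}.
10 on x → {0, 2}.
11 on x → {0, 5}.
13 on x → {13}.
15 on x → {11}.
17 on x → {7}.
No x-transition from 0, 2, 5, 6, 7, 9, 12, 16.
Union after reading x: {0, 2, 5, 7, 11, 13, 15}.
Now take the epsilon-closure:
From 0 via epsilon: add 12.
From 15 via epsilon: add 16.
From 12 via epsilon: add 17.
From 16 via epsilon: add 10.
From 17 via epsilon: add 6.
No new states can be added; the closed set is {0, 2, 5, 6, 7, 10, 11, 12, 13, 15, 16, 17}.

{0, 2, 5, 6, 7, 10, 11, 12, 13, 15, 16, 17}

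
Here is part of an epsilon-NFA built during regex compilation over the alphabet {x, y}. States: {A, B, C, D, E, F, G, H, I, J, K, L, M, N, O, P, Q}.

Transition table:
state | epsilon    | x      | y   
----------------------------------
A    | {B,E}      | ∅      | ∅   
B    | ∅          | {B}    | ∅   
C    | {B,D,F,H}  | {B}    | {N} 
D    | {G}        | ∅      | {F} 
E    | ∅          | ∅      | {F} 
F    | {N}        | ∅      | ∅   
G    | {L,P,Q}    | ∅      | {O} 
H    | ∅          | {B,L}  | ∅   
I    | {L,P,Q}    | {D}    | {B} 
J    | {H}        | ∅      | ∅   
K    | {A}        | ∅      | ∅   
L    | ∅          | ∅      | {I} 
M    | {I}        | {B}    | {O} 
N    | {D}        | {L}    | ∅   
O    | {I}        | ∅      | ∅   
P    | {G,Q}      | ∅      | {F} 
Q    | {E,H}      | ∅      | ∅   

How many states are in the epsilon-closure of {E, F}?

9

Start with {E, F}.
From F via epsilon: add N.
From N via epsilon: add D.
From D via epsilon: add G.
From G via epsilon: add L, P, Q.
From Q via epsilon: add H.
epsilon-closure = {D, E, F, G, H, L, N, P, Q}, which has 9 states.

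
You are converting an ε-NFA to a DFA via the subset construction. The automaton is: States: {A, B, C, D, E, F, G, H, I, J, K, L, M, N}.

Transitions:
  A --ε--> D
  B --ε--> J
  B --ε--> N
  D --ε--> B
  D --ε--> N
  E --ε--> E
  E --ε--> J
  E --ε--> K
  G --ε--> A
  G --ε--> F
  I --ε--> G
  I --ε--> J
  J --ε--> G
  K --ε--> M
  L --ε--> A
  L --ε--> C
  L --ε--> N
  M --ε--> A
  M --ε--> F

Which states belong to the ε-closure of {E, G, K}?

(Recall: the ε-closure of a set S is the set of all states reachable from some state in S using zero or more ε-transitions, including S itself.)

{A, B, D, E, F, G, J, K, M, N}

Start with {E, G, K}.
From E via ε: add J.
From G via ε: add A, F.
From K via ε: add M.
From A via ε: add D.
From D via ε: add B, N.
No new states can be added; the closed set is {A, B, D, E, F, G, J, K, M, N}.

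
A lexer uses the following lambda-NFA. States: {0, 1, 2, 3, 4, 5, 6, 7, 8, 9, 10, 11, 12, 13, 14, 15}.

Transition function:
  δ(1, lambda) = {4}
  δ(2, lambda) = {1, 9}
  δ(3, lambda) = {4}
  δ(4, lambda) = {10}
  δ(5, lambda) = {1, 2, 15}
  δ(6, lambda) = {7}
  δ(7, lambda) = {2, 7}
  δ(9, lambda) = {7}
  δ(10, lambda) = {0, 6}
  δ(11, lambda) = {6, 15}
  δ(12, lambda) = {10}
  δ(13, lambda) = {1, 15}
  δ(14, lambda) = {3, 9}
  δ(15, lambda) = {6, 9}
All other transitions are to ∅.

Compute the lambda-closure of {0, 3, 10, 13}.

{0, 1, 2, 3, 4, 6, 7, 9, 10, 13, 15}

Start with {0, 3, 10, 13}.
From 3 via lambda: add 4.
From 10 via lambda: add 6.
From 13 via lambda: add 1, 15.
From 6 via lambda: add 7.
From 15 via lambda: add 9.
From 7 via lambda: add 2.
No new states can be added; the closed set is {0, 1, 2, 3, 4, 6, 7, 9, 10, 13, 15}.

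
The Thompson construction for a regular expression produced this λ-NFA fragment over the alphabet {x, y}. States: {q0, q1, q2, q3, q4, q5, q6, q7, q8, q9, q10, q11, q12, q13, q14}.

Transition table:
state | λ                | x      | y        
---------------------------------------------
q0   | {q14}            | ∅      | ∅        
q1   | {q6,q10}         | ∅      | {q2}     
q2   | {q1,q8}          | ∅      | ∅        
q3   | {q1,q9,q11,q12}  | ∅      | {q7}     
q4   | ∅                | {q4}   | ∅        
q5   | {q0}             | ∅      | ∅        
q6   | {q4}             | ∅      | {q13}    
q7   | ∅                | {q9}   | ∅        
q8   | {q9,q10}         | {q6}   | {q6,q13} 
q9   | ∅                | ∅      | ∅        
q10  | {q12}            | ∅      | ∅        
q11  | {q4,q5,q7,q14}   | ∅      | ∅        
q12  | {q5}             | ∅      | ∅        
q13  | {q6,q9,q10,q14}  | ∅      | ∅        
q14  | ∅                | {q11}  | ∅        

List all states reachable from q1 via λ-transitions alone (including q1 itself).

Start with {q1}.
From q1 via λ: add q6, q10.
From q6 via λ: add q4.
From q10 via λ: add q12.
From q12 via λ: add q5.
From q5 via λ: add q0.
From q0 via λ: add q14.
No new states can be added; the closed set is {q0, q1, q4, q5, q6, q10, q12, q14}.

{q0, q1, q4, q5, q6, q10, q12, q14}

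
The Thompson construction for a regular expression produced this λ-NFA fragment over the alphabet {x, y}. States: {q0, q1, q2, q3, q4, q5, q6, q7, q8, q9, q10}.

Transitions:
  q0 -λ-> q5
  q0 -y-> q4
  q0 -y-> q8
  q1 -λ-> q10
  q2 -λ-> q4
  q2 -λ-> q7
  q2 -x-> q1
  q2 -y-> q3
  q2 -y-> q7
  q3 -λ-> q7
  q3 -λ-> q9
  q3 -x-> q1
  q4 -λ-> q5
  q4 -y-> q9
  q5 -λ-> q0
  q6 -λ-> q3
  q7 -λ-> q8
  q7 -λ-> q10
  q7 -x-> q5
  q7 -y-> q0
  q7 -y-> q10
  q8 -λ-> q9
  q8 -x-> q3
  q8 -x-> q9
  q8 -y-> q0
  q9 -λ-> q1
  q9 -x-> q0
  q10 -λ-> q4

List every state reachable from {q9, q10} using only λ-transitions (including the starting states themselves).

{q0, q1, q4, q5, q9, q10}

Start with {q9, q10}.
From q9 via λ: add q1.
From q10 via λ: add q4.
From q4 via λ: add q5.
From q5 via λ: add q0.
No new states can be added; the closed set is {q0, q1, q4, q5, q9, q10}.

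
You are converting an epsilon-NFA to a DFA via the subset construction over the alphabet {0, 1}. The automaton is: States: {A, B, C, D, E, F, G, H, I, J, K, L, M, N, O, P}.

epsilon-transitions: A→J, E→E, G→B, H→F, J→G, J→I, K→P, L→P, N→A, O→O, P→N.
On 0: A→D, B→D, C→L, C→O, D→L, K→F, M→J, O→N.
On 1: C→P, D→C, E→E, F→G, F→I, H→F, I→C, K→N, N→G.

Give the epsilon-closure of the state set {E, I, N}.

Start with {E, I, N}.
From N via epsilon: add A.
From A via epsilon: add J.
From J via epsilon: add G.
From G via epsilon: add B.
No new states can be added; the closed set is {A, B, E, G, I, J, N}.

{A, B, E, G, I, J, N}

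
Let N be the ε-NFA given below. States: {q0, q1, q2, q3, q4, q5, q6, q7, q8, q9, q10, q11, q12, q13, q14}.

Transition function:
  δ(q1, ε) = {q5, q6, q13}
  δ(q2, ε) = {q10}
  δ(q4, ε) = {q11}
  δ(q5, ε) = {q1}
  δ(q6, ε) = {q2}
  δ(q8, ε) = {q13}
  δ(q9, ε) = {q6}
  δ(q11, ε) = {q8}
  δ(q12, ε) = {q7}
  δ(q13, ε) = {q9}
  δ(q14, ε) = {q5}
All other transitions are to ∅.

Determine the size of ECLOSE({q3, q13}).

6

Start with {q3, q13}.
From q13 via ε: add q9.
From q9 via ε: add q6.
From q6 via ε: add q2.
From q2 via ε: add q10.
ε-closure = {q2, q3, q6, q9, q10, q13}, which has 6 states.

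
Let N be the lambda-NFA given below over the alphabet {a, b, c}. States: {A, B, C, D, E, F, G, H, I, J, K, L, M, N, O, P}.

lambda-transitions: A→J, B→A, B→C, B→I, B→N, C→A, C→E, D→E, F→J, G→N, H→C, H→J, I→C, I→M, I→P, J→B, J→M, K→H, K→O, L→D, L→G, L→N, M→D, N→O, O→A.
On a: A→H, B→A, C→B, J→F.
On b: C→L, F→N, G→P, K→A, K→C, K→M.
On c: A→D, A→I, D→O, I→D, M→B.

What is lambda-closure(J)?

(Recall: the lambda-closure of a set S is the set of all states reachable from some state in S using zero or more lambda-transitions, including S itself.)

{A, B, C, D, E, I, J, M, N, O, P}

Start with {J}.
From J via lambda: add B, M.
From B via lambda: add A, C, I, N.
From M via lambda: add D.
From C via lambda: add E.
From I via lambda: add P.
From N via lambda: add O.
No new states can be added; the closed set is {A, B, C, D, E, I, J, M, N, O, P}.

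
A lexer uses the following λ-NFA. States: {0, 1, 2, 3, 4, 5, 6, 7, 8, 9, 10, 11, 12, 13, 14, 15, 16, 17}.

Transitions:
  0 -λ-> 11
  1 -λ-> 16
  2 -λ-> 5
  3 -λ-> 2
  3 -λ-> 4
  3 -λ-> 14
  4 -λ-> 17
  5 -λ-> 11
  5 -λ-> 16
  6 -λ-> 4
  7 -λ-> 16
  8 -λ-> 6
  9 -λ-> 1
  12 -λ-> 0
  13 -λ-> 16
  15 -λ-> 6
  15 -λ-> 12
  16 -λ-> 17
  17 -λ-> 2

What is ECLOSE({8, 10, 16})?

{2, 4, 5, 6, 8, 10, 11, 16, 17}

Start with {8, 10, 16}.
From 8 via λ: add 6.
From 16 via λ: add 17.
From 6 via λ: add 4.
From 17 via λ: add 2.
From 2 via λ: add 5.
From 5 via λ: add 11.
No new states can be added; the closed set is {2, 4, 5, 6, 8, 10, 11, 16, 17}.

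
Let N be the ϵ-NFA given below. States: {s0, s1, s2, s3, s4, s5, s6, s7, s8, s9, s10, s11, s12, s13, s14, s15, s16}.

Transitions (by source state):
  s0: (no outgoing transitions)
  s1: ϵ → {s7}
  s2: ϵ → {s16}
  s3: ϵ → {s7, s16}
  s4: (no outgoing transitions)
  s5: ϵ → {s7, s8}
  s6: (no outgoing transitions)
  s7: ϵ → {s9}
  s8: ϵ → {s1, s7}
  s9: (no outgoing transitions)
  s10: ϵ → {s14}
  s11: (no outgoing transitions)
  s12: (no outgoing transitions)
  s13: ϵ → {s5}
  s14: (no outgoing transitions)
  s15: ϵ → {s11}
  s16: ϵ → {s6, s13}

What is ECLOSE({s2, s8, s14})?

Start with {s2, s8, s14}.
From s2 via ϵ: add s16.
From s8 via ϵ: add s1, s7.
From s7 via ϵ: add s9.
From s16 via ϵ: add s6, s13.
From s13 via ϵ: add s5.
No new states can be added; the closed set is {s1, s2, s5, s6, s7, s8, s9, s13, s14, s16}.

{s1, s2, s5, s6, s7, s8, s9, s13, s14, s16}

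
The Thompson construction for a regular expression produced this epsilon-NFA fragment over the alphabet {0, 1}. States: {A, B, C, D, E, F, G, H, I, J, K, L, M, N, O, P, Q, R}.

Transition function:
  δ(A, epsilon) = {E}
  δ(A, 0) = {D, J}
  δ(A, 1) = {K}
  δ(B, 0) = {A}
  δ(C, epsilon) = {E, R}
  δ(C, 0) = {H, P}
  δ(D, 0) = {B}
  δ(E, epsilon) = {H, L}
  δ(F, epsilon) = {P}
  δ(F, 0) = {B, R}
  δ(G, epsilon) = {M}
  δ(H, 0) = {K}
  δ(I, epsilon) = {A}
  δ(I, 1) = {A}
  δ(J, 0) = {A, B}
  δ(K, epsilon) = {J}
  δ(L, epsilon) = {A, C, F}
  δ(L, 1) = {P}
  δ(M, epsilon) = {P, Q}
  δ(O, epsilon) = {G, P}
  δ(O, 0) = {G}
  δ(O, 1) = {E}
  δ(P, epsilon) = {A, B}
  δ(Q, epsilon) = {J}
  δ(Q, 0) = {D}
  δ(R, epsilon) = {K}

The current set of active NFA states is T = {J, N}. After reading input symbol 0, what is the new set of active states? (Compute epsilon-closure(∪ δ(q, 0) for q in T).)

J on 0 → {A, B}.
No 0-transition from N.
Union after reading 0: {A, B}.
Now take the epsilon-closure:
From A via epsilon: add E.
From E via epsilon: add H, L.
From L via epsilon: add C, F.
From C via epsilon: add R.
From F via epsilon: add P.
From R via epsilon: add K.
From K via epsilon: add J.
No new states can be added; the closed set is {A, B, C, E, F, H, J, K, L, P, R}.

{A, B, C, E, F, H, J, K, L, P, R}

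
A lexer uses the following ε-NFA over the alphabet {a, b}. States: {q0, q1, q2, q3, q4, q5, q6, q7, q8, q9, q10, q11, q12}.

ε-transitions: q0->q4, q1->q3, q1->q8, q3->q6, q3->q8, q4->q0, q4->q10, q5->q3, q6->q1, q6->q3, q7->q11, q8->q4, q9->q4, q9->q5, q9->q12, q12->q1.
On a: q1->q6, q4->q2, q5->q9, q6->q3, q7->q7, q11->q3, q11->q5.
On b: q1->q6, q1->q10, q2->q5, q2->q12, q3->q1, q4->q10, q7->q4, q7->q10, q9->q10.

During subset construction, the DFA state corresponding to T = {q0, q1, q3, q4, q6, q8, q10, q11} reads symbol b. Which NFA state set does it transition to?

q1 on b → {q6, q10}.
q3 on b → {q1}.
q4 on b → {q10}.
No b-transition from q0, q6, q8, q10, q11.
Union after reading b: {q1, q6, q10}.
Now take the ε-closure:
From q1 via ε: add q3, q8.
From q8 via ε: add q4.
From q4 via ε: add q0.
No new states can be added; the closed set is {q0, q1, q3, q4, q6, q8, q10}.

{q0, q1, q3, q4, q6, q8, q10}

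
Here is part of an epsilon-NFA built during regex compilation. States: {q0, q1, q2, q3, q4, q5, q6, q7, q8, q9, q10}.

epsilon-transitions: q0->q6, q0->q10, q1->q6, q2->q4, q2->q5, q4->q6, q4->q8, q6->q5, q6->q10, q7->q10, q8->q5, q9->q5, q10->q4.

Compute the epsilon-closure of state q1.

{q1, q4, q5, q6, q8, q10}

Start with {q1}.
From q1 via epsilon: add q6.
From q6 via epsilon: add q5, q10.
From q10 via epsilon: add q4.
From q4 via epsilon: add q8.
No new states can be added; the closed set is {q1, q4, q5, q6, q8, q10}.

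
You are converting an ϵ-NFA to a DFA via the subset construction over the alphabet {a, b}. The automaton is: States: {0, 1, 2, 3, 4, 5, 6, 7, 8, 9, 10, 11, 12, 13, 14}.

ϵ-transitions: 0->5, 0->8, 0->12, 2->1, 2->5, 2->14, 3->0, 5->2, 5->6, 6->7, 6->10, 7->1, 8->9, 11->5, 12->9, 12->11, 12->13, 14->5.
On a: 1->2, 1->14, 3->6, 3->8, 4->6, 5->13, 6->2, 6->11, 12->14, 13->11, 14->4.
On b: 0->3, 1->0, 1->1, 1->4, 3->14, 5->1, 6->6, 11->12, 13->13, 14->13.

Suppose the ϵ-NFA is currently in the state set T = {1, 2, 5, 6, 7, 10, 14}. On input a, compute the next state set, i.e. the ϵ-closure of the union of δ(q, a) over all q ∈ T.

{1, 2, 4, 5, 6, 7, 10, 11, 13, 14}

1 on a → {2, 14}.
5 on a → {13}.
6 on a → {2, 11}.
14 on a → {4}.
No a-transition from 2, 7, 10.
Union after reading a: {2, 4, 11, 13, 14}.
Now take the ϵ-closure:
From 2 via ϵ: add 1, 5.
From 5 via ϵ: add 6.
From 6 via ϵ: add 7, 10.
No new states can be added; the closed set is {1, 2, 4, 5, 6, 7, 10, 11, 13, 14}.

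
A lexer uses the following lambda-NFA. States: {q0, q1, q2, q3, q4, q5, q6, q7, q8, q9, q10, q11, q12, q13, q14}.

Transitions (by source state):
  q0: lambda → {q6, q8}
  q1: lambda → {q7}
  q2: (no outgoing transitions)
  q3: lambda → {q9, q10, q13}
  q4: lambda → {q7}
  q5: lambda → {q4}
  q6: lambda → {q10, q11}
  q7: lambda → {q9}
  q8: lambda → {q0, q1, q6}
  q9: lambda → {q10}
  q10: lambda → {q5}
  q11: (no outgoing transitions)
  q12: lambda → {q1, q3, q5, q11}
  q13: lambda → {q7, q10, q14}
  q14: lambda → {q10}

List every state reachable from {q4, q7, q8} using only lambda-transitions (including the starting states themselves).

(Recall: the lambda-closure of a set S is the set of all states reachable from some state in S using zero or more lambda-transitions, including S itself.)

Start with {q4, q7, q8}.
From q7 via lambda: add q9.
From q8 via lambda: add q0, q1, q6.
From q6 via lambda: add q10, q11.
From q10 via lambda: add q5.
No new states can be added; the closed set is {q0, q1, q4, q5, q6, q7, q8, q9, q10, q11}.

{q0, q1, q4, q5, q6, q7, q8, q9, q10, q11}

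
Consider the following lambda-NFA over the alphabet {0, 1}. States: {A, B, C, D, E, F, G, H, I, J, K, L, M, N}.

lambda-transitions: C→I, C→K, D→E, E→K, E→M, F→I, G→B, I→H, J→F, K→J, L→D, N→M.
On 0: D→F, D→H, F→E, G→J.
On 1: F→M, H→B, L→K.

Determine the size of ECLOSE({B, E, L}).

Start with {B, E, L}.
From E via lambda: add K, M.
From L via lambda: add D.
From K via lambda: add J.
From J via lambda: add F.
From F via lambda: add I.
From I via lambda: add H.
lambda-closure = {B, D, E, F, H, I, J, K, L, M}, which has 10 states.

10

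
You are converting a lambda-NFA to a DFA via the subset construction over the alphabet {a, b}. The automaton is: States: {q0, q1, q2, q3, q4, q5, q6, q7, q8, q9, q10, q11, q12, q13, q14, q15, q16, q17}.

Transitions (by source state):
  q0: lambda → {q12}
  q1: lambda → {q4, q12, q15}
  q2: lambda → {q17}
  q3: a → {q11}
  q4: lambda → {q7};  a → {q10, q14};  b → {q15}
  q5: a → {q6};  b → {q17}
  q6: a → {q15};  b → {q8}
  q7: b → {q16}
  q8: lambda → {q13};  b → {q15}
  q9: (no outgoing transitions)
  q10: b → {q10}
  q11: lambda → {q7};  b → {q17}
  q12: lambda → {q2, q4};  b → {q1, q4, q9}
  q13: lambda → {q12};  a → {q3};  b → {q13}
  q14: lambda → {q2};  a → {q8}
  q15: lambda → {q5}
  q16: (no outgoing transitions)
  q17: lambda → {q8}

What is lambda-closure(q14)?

Start with {q14}.
From q14 via lambda: add q2.
From q2 via lambda: add q17.
From q17 via lambda: add q8.
From q8 via lambda: add q13.
From q13 via lambda: add q12.
From q12 via lambda: add q4.
From q4 via lambda: add q7.
No new states can be added; the closed set is {q2, q4, q7, q8, q12, q13, q14, q17}.

{q2, q4, q7, q8, q12, q13, q14, q17}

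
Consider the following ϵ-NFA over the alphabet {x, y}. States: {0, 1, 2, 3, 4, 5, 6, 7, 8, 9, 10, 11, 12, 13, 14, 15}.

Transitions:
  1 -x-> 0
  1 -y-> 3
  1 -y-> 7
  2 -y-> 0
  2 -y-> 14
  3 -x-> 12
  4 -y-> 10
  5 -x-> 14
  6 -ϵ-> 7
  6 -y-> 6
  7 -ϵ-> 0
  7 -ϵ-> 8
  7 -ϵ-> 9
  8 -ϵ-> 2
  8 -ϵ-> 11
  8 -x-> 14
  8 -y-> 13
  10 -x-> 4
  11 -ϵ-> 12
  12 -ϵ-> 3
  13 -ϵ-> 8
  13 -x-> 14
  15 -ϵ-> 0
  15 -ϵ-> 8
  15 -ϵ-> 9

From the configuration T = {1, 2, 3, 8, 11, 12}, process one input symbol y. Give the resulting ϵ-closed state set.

1 on y → {3, 7}.
2 on y → {0, 14}.
8 on y → {13}.
No y-transition from 3, 11, 12.
Union after reading y: {0, 3, 7, 13, 14}.
Now take the ϵ-closure:
From 7 via ϵ: add 8, 9.
From 8 via ϵ: add 2, 11.
From 11 via ϵ: add 12.
No new states can be added; the closed set is {0, 2, 3, 7, 8, 9, 11, 12, 13, 14}.

{0, 2, 3, 7, 8, 9, 11, 12, 13, 14}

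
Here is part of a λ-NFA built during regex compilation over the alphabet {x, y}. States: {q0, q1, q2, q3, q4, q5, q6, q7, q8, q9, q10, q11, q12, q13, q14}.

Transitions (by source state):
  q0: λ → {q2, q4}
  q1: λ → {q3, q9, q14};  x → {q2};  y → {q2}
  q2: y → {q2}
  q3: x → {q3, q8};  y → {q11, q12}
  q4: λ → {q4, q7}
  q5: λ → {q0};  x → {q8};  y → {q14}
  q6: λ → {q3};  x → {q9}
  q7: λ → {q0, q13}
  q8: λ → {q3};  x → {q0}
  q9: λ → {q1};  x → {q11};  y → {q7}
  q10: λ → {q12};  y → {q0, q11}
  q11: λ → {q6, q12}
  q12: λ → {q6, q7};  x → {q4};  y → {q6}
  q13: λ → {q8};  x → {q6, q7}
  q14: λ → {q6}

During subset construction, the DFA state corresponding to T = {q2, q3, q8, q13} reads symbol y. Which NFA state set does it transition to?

q2 on y → {q2}.
q3 on y → {q11, q12}.
No y-transition from q8, q13.
Union after reading y: {q2, q11, q12}.
Now take the λ-closure:
From q11 via λ: add q6.
From q12 via λ: add q7.
From q6 via λ: add q3.
From q7 via λ: add q0, q13.
From q0 via λ: add q4.
From q13 via λ: add q8.
No new states can be added; the closed set is {q0, q2, q3, q4, q6, q7, q8, q11, q12, q13}.

{q0, q2, q3, q4, q6, q7, q8, q11, q12, q13}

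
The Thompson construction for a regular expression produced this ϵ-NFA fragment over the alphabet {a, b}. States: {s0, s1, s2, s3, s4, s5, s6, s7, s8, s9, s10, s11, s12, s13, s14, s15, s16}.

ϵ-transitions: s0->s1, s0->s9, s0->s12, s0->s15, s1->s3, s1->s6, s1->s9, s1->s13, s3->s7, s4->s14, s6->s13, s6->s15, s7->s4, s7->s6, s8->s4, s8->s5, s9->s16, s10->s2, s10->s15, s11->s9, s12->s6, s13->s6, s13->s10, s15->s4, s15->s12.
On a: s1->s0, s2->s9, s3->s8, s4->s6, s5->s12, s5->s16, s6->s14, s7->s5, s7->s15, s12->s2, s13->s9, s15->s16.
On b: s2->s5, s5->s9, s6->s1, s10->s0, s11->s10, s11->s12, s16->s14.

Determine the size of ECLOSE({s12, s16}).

9

Start with {s12, s16}.
From s12 via ϵ: add s6.
From s6 via ϵ: add s13, s15.
From s13 via ϵ: add s10.
From s15 via ϵ: add s4.
From s4 via ϵ: add s14.
From s10 via ϵ: add s2.
ϵ-closure = {s2, s4, s6, s10, s12, s13, s14, s15, s16}, which has 9 states.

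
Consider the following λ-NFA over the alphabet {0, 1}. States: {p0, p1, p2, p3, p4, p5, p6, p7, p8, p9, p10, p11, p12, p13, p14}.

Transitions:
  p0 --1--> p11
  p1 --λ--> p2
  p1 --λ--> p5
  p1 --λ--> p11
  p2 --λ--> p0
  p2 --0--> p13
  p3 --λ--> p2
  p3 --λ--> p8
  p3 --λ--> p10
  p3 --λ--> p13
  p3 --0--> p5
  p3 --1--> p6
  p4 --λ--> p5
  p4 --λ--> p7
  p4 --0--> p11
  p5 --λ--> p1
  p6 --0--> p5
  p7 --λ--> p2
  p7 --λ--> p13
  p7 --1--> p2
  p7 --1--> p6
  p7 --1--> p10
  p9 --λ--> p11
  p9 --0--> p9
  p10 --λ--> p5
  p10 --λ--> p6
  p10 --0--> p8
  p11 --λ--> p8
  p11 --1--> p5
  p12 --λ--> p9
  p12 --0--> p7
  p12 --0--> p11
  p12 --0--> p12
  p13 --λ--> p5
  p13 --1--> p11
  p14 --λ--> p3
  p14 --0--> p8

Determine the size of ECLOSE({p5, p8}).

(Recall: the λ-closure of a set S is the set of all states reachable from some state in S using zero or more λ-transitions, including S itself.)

6

Start with {p5, p8}.
From p5 via λ: add p1.
From p1 via λ: add p2, p11.
From p2 via λ: add p0.
λ-closure = {p0, p1, p2, p5, p8, p11}, which has 6 states.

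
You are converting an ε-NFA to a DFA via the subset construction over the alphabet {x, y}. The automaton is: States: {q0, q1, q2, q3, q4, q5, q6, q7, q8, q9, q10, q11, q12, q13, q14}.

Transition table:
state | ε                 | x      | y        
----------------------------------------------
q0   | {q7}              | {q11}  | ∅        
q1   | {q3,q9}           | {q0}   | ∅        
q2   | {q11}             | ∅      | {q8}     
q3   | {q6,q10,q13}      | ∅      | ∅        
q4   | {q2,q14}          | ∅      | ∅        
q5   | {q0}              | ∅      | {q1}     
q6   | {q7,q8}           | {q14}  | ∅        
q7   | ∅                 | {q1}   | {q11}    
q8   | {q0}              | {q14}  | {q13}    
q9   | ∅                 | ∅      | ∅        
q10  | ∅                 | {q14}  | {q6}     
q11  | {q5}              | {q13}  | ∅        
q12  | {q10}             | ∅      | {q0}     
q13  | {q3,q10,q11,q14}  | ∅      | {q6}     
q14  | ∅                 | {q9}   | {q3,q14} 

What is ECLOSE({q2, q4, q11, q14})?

Start with {q2, q4, q11, q14}.
From q11 via ε: add q5.
From q5 via ε: add q0.
From q0 via ε: add q7.
No new states can be added; the closed set is {q0, q2, q4, q5, q7, q11, q14}.

{q0, q2, q4, q5, q7, q11, q14}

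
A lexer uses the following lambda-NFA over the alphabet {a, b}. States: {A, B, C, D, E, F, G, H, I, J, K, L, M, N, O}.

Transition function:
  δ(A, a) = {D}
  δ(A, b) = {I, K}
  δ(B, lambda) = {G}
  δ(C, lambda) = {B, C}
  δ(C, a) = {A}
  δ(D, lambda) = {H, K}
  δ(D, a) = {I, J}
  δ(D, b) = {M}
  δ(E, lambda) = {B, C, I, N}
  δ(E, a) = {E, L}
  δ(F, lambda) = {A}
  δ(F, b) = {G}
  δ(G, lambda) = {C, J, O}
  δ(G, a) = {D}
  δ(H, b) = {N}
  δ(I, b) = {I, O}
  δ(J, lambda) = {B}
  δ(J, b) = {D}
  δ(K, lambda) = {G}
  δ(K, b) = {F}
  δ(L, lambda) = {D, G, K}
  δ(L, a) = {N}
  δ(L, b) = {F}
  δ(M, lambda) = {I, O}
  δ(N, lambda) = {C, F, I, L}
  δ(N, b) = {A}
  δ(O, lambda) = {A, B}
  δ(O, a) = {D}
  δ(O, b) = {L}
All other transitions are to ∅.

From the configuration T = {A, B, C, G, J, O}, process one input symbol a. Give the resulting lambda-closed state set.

A on a → {D}.
C on a → {A}.
G on a → {D}.
O on a → {D}.
No a-transition from B, J.
Union after reading a: {A, D}.
Now take the lambda-closure:
From D via lambda: add H, K.
From K via lambda: add G.
From G via lambda: add C, J, O.
From C via lambda: add B.
No new states can be added; the closed set is {A, B, C, D, G, H, J, K, O}.

{A, B, C, D, G, H, J, K, O}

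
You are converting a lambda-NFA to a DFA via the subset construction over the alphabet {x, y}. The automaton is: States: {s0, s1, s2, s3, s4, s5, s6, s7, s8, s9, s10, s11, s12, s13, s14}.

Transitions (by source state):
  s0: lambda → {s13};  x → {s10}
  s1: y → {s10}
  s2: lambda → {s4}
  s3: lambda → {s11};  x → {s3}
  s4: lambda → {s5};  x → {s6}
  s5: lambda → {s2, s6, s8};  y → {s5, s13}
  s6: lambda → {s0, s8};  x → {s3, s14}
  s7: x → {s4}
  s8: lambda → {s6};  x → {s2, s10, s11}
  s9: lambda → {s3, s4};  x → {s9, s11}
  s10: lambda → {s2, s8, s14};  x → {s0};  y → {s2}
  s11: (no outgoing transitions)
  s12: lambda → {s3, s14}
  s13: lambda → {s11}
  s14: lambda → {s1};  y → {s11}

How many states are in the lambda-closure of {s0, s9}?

10

Start with {s0, s9}.
From s0 via lambda: add s13.
From s9 via lambda: add s3, s4.
From s3 via lambda: add s11.
From s4 via lambda: add s5.
From s5 via lambda: add s2, s6, s8.
lambda-closure = {s0, s2, s3, s4, s5, s6, s8, s9, s11, s13}, which has 10 states.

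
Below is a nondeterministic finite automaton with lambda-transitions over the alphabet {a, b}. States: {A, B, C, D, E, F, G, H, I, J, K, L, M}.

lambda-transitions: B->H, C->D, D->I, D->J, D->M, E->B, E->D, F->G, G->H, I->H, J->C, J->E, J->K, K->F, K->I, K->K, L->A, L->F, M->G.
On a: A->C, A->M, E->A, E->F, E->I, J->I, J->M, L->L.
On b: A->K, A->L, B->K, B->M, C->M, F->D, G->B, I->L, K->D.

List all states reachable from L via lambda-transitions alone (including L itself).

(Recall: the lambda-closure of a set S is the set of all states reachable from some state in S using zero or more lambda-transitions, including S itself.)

Start with {L}.
From L via lambda: add A, F.
From F via lambda: add G.
From G via lambda: add H.
No new states can be added; the closed set is {A, F, G, H, L}.

{A, F, G, H, L}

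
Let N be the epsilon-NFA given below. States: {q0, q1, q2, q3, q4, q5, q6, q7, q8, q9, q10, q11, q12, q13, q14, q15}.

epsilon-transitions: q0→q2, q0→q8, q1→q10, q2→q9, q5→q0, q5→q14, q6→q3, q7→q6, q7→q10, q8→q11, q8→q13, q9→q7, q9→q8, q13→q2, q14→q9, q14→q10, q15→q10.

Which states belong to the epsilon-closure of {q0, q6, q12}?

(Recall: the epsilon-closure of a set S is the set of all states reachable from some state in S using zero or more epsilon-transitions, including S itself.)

{q0, q2, q3, q6, q7, q8, q9, q10, q11, q12, q13}

Start with {q0, q6, q12}.
From q0 via epsilon: add q2, q8.
From q6 via epsilon: add q3.
From q2 via epsilon: add q9.
From q8 via epsilon: add q11, q13.
From q9 via epsilon: add q7.
From q7 via epsilon: add q10.
No new states can be added; the closed set is {q0, q2, q3, q6, q7, q8, q9, q10, q11, q12, q13}.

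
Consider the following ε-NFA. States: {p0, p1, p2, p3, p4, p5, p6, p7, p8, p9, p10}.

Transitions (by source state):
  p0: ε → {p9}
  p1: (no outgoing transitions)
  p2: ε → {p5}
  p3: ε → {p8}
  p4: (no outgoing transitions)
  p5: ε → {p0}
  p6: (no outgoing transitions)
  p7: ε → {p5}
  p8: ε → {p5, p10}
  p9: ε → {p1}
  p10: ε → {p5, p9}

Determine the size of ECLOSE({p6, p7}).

6

Start with {p6, p7}.
From p7 via ε: add p5.
From p5 via ε: add p0.
From p0 via ε: add p9.
From p9 via ε: add p1.
ε-closure = {p0, p1, p5, p6, p7, p9}, which has 6 states.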